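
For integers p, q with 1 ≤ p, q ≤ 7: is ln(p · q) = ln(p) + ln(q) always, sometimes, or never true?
The identity holds for every pair in the range. For instance at (p, q) = (3, 7): both sides equal ln(21) ≈ 3.045.

Answer: Always true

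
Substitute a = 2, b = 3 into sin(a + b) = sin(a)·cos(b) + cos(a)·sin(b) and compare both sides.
LHS = sin(2 + 3) = sin(5) ≈ -0.9589
RHS = sin(2)·cos(3) + cos(2)·sin(3) = sin(2)·cos(3) + sin(3)·cos(2) ≈ -0.9589

LHS = RHS: the two sides agree.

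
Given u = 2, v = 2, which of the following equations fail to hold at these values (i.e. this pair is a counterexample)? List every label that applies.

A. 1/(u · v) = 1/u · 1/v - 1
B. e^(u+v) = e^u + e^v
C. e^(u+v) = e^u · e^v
Evaluating each claim at the given values:
A. LHS = 1/4, RHS = -3/4 → fails here (LHS ≠ RHS)
B. LHS = e^4 ≈ 54.6, RHS = 2·e^2 ≈ 14.78 → fails here (LHS ≠ RHS)
C. LHS = e^4 ≈ 54.6, RHS = e^4 ≈ 54.6 → holds here (LHS = RHS)

Answer: A, B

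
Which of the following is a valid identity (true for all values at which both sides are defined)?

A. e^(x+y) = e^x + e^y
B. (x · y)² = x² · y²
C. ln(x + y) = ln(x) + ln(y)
A: fails at (5, 5) — LHS = e^10 ≈ 22026.5, RHS = 2·e^5 ≈ 296.8.
B: holds — e.g. at (2, 2), both sides equal 16.
C: fails at (3, 7) — LHS = ln(10) ≈ 2.303, RHS = ln(3) + ln(7) ≈ 3.045.

Answer: B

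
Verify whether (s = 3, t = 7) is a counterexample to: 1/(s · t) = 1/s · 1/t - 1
Substituting s = 3, t = 7:
LHS = 1/(3 · 7) = 1/21
RHS = 1/3 · 1/7 - 1 = -20/21

Since LHS ≠ RHS, this pair disproves the claim.

Answer: Yes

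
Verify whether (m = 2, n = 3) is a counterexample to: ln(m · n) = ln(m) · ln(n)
Yes

Substituting m = 2, n = 3:
LHS = ln(2 · 3) = ln(6) ≈ 1.792
RHS = ln(2) · ln(3) ≈ 0.7615

Since LHS ≠ RHS, this pair disproves the claim.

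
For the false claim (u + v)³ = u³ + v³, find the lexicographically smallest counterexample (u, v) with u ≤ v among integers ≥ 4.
(u, v) = (4, 4)

Substituting (4, 4) into the claim:
LHS = (4 + 4)³ = 512
RHS = 4³ + 4³ = 128

Since LHS ≠ RHS, this pair disproves the claim, and no lexicographically smaller pair (u ≤ v, integers ≥ 4) does.

For instance (7, 10) is also a counterexample (LHS = 4913, RHS = 1343), but it's lexicographically larger.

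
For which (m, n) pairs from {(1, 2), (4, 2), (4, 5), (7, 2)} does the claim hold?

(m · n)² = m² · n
None

Testing each pair:
(1, 2): LHS = 4, RHS = 2 → fails
(4, 2): LHS = 64, RHS = 32 → fails
(4, 5): LHS = 400, RHS = 80 → fails
(7, 2): LHS = 196, RHS = 98 → fails

No pair satisfies the claim.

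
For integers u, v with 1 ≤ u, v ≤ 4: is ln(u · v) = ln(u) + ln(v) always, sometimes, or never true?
The identity holds for every pair in the range. For instance at (u, v) = (1, 2): both sides equal ln(2) ≈ 0.6931.

Answer: Always true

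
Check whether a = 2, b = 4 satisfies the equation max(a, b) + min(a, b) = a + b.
Holds

Substituting a = 2, b = 4:

LHS = max(2, 4) + min(2, 4) = 6
RHS = 2 + 4 = 6

LHS = RHS, so the equation holds at this point.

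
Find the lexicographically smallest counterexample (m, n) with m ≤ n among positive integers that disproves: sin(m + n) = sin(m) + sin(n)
(m, n) = (1, 1)

Substituting (1, 1) into the claim:
LHS = sin(1 + 1) = sin(2) ≈ 0.9093
RHS = sin(1) + sin(1) = 2·sin(1) ≈ 1.683

Since LHS ≠ RHS, this pair disproves the claim, and no lexicographically smaller pair (m ≤ n, positive integers) does.

For instance (6, 6) is also a counterexample (LHS = sin(12) ≈ -0.5366, RHS = 2·sin(6) ≈ -0.5588), but it's lexicographically larger.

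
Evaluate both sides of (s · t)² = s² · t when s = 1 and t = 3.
LHS = (1 · 3)² = 9
RHS = 1² · 3 = 3

LHS ≠ RHS, so the equation does not hold here.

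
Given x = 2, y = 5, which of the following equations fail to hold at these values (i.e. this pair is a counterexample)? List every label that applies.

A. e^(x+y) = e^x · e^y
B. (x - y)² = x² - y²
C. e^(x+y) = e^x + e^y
Evaluating each claim at the given values:
A. LHS = e^7 ≈ 1097, RHS = e^7 ≈ 1097 → holds here (LHS = RHS)
B. LHS = 9, RHS = -21 → fails here (LHS ≠ RHS)
C. LHS = e^7 ≈ 1097, RHS = e^2 + e^5 ≈ 155.8 → fails here (LHS ≠ RHS)

Answer: B, C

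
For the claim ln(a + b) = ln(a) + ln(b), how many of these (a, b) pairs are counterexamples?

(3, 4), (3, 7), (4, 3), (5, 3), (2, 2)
Testing each pair:
(3, 4): LHS = ln(7) ≈ 1.946, RHS = ln(3) + ln(4) ≈ 2.485 → counterexample
(3, 7): LHS = ln(10) ≈ 2.303, RHS = ln(3) + ln(7) ≈ 3.045 → counterexample
(4, 3): LHS = ln(7) ≈ 1.946, RHS = ln(3) + ln(4) ≈ 2.485 → counterexample
(5, 3): LHS = ln(8) ≈ 2.079, RHS = ln(3) + ln(5) ≈ 2.708 → counterexample
(2, 2): LHS = ln(4) ≈ 1.386, RHS = 2·ln(2) ≈ 1.386 → satisfies claim

That makes 4 counterexamples.

Answer: 4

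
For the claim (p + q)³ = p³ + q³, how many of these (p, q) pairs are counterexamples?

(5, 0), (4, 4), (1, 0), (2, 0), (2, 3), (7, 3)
3

Testing each pair:
(5, 0): LHS = 125, RHS = 125 → satisfies claim
(4, 4): LHS = 512, RHS = 128 → counterexample
(1, 0): LHS = 1, RHS = 1 → satisfies claim
(2, 0): LHS = 8, RHS = 8 → satisfies claim
(2, 3): LHS = 125, RHS = 35 → counterexample
(7, 3): LHS = 1000, RHS = 370 → counterexample

That makes 3 counterexamples.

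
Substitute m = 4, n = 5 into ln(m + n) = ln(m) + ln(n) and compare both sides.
LHS = ln(4 + 5) = ln(9) ≈ 2.197
RHS = ln(4) + ln(5) ≈ 2.996

LHS ≠ RHS (they differ by about 0.7985), so the equation does not hold here.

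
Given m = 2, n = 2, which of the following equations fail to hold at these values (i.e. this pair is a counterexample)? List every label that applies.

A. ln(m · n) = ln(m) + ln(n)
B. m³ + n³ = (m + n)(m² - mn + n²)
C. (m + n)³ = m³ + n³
Evaluating each claim at the given values:
A. LHS = ln(4) ≈ 1.386, RHS = 2·ln(2) ≈ 1.386 → holds here (LHS = RHS)
B. LHS = 16, RHS = 16 → holds here (LHS = RHS)
C. LHS = 64, RHS = 16 → fails here (LHS ≠ RHS)

Answer: C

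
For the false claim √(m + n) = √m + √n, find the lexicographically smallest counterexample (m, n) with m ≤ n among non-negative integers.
(m, n) = (1, 1)

Substituting (1, 1) into the claim:
LHS = √(1 + 1) = √(2) ≈ 1.414
RHS = √1 + √1 = 2

Since LHS ≠ RHS, this pair disproves the claim, and no lexicographically smaller pair (m ≤ n, non-negative integers) does.

For instance (5, 7) is also a counterexample (LHS = 2·√(3) ≈ 3.464, RHS = √(5) + √(7) ≈ 4.882), but it's lexicographically larger.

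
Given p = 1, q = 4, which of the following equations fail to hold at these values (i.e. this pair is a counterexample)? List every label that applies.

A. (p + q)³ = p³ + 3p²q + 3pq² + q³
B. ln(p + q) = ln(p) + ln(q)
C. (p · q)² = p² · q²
B

Evaluating each claim at the given values:
A. LHS = 125, RHS = 125 → holds here (LHS = RHS)
B. LHS = ln(5) ≈ 1.609, RHS = ln(4) ≈ 1.386 → fails here (LHS ≠ RHS)
C. LHS = 16, RHS = 16 → holds here (LHS = RHS)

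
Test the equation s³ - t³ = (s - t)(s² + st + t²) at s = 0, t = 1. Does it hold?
Holds

Substituting s = 0, t = 1:

LHS = 0³ - 1³ = -1
RHS = (0 - 1)(0² + 0·1 + 1²) = -1

LHS = RHS, so the equation holds at this point.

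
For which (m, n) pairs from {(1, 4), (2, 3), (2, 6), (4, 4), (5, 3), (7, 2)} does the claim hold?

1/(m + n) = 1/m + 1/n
Testing each pair:
(1, 4): LHS = 1/5, RHS = 5/4 → fails
(2, 3): LHS = 1/5, RHS = 5/6 → fails
(2, 6): LHS = 1/8, RHS = 2/3 → fails
(4, 4): LHS = 1/8, RHS = 1/2 → fails
(5, 3): LHS = 1/8, RHS = 8/15 → fails
(7, 2): LHS = 1/9, RHS = 9/14 → fails

No pair satisfies the claim.

Answer: None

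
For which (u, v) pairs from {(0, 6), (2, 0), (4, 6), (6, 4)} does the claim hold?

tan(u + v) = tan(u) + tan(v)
Testing each pair:
(0, 6): LHS = tan(6) ≈ -0.291, RHS = tan(6) ≈ -0.291 → holds
(2, 0): LHS = tan(2) ≈ -2.185, RHS = tan(2) ≈ -2.185 → holds
(4, 6): LHS = tan(10) ≈ 0.6484, RHS = tan(6) + tan(4) ≈ 0.8668 → fails
(6, 4): LHS = tan(10) ≈ 0.6484, RHS = tan(6) + tan(4) ≈ 0.8668 → fails

2 of 4 pairs satisfy the claim.

Answer: (0, 6), (2, 0)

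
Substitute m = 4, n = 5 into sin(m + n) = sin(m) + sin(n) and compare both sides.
LHS = sin(4 + 5) = sin(9) ≈ 0.4121
RHS = sin(4) + sin(5) ≈ -1.716

LHS ≠ RHS (they differ by about 2.128), so the equation does not hold here.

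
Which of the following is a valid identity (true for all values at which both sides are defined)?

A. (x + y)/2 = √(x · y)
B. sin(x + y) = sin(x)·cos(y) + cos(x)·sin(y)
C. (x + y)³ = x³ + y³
A: fails at (2, 4) — LHS = 3, RHS = 2·√(2) ≈ 2.828.
B: holds — e.g. at (1, 2), both sides equal sin(3) ≈ 0.1411.
C: fails at (4, 4) — LHS = 512, RHS = 128.

Answer: B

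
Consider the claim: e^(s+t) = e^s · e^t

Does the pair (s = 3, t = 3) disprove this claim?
No

Substituting s = 3, t = 3:
LHS = e^(3+3) = e^6 ≈ 403.4
RHS = e^3 · e^3 = e^6 ≈ 403.4

The sides agree, so this pair does not disprove the claim.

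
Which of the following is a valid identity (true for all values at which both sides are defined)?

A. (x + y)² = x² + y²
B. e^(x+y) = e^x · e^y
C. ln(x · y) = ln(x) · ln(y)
A: fails at (2, 3) — LHS = 25, RHS = 13.
B: holds — e.g. at (5, 8), both sides equal e^13 ≈ 442413.4.
C: fails at (3, 4) — LHS = ln(12) ≈ 2.485, RHS = ln(3)·ln(4) ≈ 1.523.

Answer: B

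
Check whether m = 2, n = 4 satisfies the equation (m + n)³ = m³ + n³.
Fails

Substituting m = 2, n = 4:

LHS = (2 + 4)³ = 216
RHS = 2³ + 4³ = 72

LHS ≠ RHS, so the equation does not hold at this point.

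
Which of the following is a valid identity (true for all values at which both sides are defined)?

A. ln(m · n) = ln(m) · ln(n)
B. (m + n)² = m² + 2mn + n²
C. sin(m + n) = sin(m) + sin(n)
A: fails at (1, 4) — LHS = ln(4) ≈ 1.386, RHS = 0.
B: holds — e.g. at (2, 4), both sides equal 36.
C: fails at (2, 5) — LHS = sin(7) ≈ 0.657, RHS = sin(5) + sin(2) ≈ -0.04963.

Answer: B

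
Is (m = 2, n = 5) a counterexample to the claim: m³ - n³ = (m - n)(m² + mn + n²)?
Substituting m = 2, n = 5:
LHS = 2³ - 5³ = -117
RHS = (2 - 5)(2² + 2·5 + 5²) = -117

The sides agree, so this pair does not disprove the claim.

Answer: No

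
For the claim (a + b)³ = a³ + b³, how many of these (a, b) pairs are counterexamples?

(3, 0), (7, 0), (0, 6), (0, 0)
Testing each pair:
(3, 0): LHS = 27, RHS = 27 → satisfies claim
(7, 0): LHS = 343, RHS = 343 → satisfies claim
(0, 6): LHS = 216, RHS = 216 → satisfies claim
(0, 0): LHS = 0, RHS = 0 → satisfies claim

That makes 0 counterexamples.

Answer: 0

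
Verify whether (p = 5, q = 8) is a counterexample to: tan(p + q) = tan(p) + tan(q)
Yes

Substituting p = 5, q = 8:
LHS = tan(5 + 8) = tan(13) ≈ 0.463
RHS = tan(5) + tan(8) ≈ -10.18

Since LHS ≠ RHS, this pair disproves the claim.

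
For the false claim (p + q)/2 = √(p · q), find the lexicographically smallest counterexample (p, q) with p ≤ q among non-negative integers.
At (0, 0): both sides equal 0, so it holds there.

Substituting (0, 1) into the claim:
LHS = (0 + 1)/2 = 1/2
RHS = √(0 · 1) = 0

Since LHS ≠ RHS, this pair disproves the claim, and no lexicographically smaller pair (p ≤ q, non-negative integers) does.

For instance (3, 6) is also a counterexample (LHS = 9/2, RHS = 3·√(2) ≈ 4.243), but it's lexicographically larger.

Answer: (p, q) = (0, 1)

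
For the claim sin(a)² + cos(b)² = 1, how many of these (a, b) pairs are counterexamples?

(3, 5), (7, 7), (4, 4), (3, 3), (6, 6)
Testing each pair:
(3, 5): LHS = sin(3)² + cos(5)² ≈ 0.1004, RHS = 1 → counterexample
(7, 7): LHS = sin(7)² + cos(7)² = 1, RHS = 1 → satisfies claim
(4, 4): LHS = cos(4)² + sin(4)² = 1, RHS = 1 → satisfies claim
(3, 3): LHS = sin(3)² + cos(3)² = 1, RHS = 1 → satisfies claim
(6, 6): LHS = sin(6)² + cos(6)² = 1, RHS = 1 → satisfies claim

That makes 1 counterexample.

Answer: 1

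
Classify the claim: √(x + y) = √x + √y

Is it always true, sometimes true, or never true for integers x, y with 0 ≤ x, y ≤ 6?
Sometimes true

It holds at (x, y) = (5, 0) (both sides equal √(5) ≈ 2.236), but fails at (x, y) = (1, 4) (LHS = √(5) ≈ 2.236, RHS = 3).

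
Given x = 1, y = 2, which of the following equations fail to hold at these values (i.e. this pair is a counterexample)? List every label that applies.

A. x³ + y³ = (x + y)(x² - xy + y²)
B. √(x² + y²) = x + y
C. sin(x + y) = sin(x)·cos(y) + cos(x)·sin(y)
Evaluating each claim at the given values:
A. LHS = 9, RHS = 9 → holds here (LHS = RHS)
B. LHS = √(5) ≈ 2.236, RHS = 3 → fails here (LHS ≠ RHS)
C. LHS = sin(3) ≈ 0.1411, RHS = sin(1)·cos(2) + sin(2)·cos(1) ≈ 0.1411 → holds here (LHS = RHS)

Answer: B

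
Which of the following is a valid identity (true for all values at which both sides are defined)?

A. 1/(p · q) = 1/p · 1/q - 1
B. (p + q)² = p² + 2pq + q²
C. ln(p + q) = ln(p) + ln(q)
A: fails at (3, 7) — LHS = 1/21, RHS = -20/21.
B: holds — e.g. at (6, 7), both sides equal 169.
C: fails at (1, 2) — LHS = ln(3) ≈ 1.099, RHS = ln(2) ≈ 0.6931.

Answer: B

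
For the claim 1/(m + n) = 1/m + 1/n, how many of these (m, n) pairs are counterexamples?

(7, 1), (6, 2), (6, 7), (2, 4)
Testing each pair:
(7, 1): LHS = 1/8, RHS = 8/7 → counterexample
(6, 2): LHS = 1/8, RHS = 2/3 → counterexample
(6, 7): LHS = 1/13, RHS = 13/42 → counterexample
(2, 4): LHS = 1/6, RHS = 3/4 → counterexample

That makes 4 counterexamples.

Answer: 4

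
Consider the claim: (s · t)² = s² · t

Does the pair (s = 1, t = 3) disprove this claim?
Substituting s = 1, t = 3:
LHS = (1 · 3)² = 9
RHS = 1² · 3 = 3

Since LHS ≠ RHS, this pair disproves the claim.

Answer: Yes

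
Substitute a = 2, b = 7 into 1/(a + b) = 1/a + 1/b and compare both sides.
LHS = 1/(2 + 7) = 1/9
RHS = 1/2 + 1/7 = 9/14

LHS ≠ RHS, so the equation does not hold here.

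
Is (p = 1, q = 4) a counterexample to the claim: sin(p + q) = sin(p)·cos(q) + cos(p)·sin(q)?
No

Substituting p = 1, q = 4:
LHS = sin(1 + 4) = sin(5) ≈ -0.9589
RHS = sin(1)·cos(4) + cos(1)·sin(4) = sin(1)·cos(4) + sin(4)·cos(1) ≈ -0.9589

The sides agree, so this pair does not disprove the claim.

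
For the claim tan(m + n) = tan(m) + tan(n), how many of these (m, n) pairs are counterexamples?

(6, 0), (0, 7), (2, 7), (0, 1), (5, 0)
Testing each pair:
(6, 0): LHS = tan(6) ≈ -0.291, RHS = tan(6) ≈ -0.291 → satisfies claim
(0, 7): LHS = tan(7) ≈ 0.8714, RHS = tan(7) ≈ 0.8714 → satisfies claim
(2, 7): LHS = tan(9) ≈ -0.4523, RHS = tan(2) + tan(7) ≈ -1.314 → counterexample
(0, 1): LHS = tan(1) ≈ 1.557, RHS = tan(1) ≈ 1.557 → satisfies claim
(5, 0): LHS = tan(5) ≈ -3.381, RHS = tan(5) ≈ -3.381 → satisfies claim

That makes 1 counterexample.

Answer: 1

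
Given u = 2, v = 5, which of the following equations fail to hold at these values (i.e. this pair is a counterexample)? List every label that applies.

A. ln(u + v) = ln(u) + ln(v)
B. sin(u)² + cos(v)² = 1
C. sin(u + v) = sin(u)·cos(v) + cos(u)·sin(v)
Evaluating each claim at the given values:
A. LHS = ln(7) ≈ 1.946, RHS = ln(2) + ln(5) ≈ 2.303 → fails here (LHS ≠ RHS)
B. LHS = cos(5)² + sin(2)² ≈ 0.9073, RHS = 1 → fails here (LHS ≠ RHS)
C. LHS = sin(7) ≈ 0.657, RHS = sin(2)·cos(5) + sin(5)·cos(2) ≈ 0.657 → holds here (LHS = RHS)

Answer: A, B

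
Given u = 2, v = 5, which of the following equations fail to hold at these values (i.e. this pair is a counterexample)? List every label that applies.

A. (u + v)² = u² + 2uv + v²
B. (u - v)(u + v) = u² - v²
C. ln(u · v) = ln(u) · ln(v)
Evaluating each claim at the given values:
A. LHS = 49, RHS = 49 → holds here (LHS = RHS)
B. LHS = -21, RHS = -21 → holds here (LHS = RHS)
C. LHS = ln(10) ≈ 2.303, RHS = ln(2)·ln(5) ≈ 1.116 → fails here (LHS ≠ RHS)

Answer: C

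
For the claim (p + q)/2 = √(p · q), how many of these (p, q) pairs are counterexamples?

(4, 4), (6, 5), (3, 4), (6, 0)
Testing each pair:
(4, 4): LHS = 4, RHS = 4 → satisfies claim
(6, 5): LHS = 11/2, RHS = √(30) ≈ 5.477 → counterexample
(3, 4): LHS = 7/2, RHS = 2·√(3) ≈ 3.464 → counterexample
(6, 0): LHS = 3, RHS = 0 → counterexample

That makes 3 counterexamples.

Answer: 3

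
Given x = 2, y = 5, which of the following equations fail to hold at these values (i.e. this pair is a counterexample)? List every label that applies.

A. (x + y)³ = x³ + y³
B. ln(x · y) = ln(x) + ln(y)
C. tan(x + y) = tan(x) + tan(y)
Evaluating each claim at the given values:
A. LHS = 343, RHS = 133 → fails here (LHS ≠ RHS)
B. LHS = ln(10) ≈ 2.303, RHS = ln(2) + ln(5) ≈ 2.303 → holds here (LHS = RHS)
C. LHS = tan(7) ≈ 0.8714, RHS = tan(5) + tan(2) ≈ -5.566 → fails here (LHS ≠ RHS)

Answer: A, C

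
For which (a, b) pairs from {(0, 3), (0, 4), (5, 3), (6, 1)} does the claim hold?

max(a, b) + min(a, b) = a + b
All pairs

Testing each pair:
(0, 3): LHS = 3, RHS = 3 → holds
(0, 4): LHS = 4, RHS = 4 → holds
(5, 3): LHS = 8, RHS = 8 → holds
(6, 1): LHS = 7, RHS = 7 → holds

Every pair satisfies the claim.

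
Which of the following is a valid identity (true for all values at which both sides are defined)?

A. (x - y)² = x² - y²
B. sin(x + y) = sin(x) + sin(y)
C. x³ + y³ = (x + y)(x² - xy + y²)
C

A: fails at (1, 2) — LHS = 1, RHS = -3.
B: fails at (1, 3) — LHS = sin(4) ≈ -0.7568, RHS = sin(3) + sin(1) ≈ 0.9826.
C: holds — e.g. at (1, 3), both sides equal 28.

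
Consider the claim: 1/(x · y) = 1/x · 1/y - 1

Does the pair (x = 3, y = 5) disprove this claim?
Yes

Substituting x = 3, y = 5:
LHS = 1/(3 · 5) = 1/15
RHS = 1/3 · 1/5 - 1 = -14/15

Since LHS ≠ RHS, this pair disproves the claim.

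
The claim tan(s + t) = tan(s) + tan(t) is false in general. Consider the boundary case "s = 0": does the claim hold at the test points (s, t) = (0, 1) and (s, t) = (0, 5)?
Yes, holds at both test points

At (0, 1): LHS = tan(1) ≈ 1.557, RHS = tan(1) ≈ 1.557 → equal
At (0, 5): LHS = tan(5) ≈ -3.381, RHS = tan(5) ≈ -3.381 → equal

So the claim does hold at both of these boundary points, even though it is not an identity.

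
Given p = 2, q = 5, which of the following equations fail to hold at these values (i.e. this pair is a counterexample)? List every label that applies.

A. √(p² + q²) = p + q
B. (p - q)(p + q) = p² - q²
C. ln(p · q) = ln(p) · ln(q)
A, C

Evaluating each claim at the given values:
A. LHS = √(29) ≈ 5.385, RHS = 7 → fails here (LHS ≠ RHS)
B. LHS = -21, RHS = -21 → holds here (LHS = RHS)
C. LHS = ln(10) ≈ 2.303, RHS = ln(2)·ln(5) ≈ 1.116 → fails here (LHS ≠ RHS)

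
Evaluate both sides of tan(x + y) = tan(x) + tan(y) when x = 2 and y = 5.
LHS = tan(2 + 5) = tan(7) ≈ 0.8714
RHS = tan(2) + tan(5) ≈ -5.566

LHS ≠ RHS (they differ by about 6.437), so the equation does not hold here.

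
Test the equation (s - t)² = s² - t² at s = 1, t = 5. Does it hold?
Substituting s = 1, t = 5:

LHS = (1 - 5)² = 16
RHS = 1² - 5² = -24

LHS ≠ RHS, so the equation does not hold at this point.

Answer: Fails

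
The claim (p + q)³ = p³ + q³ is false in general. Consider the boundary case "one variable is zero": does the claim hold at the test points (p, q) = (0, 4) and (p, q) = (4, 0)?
Yes, holds at both test points

At (0, 4): LHS = 64, RHS = 64 → equal
At (4, 0): LHS = 64, RHS = 64 → equal

So the claim does hold at both of these boundary points, even though it is not an identity.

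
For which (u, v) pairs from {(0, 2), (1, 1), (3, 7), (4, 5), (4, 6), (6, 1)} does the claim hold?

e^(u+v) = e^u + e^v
None

Testing each pair:
(0, 2): LHS = e^2 ≈ 7.389, RHS = 1 + e^2 ≈ 8.389 → fails
(1, 1): LHS = e^2 ≈ 7.389, RHS = 2·e ≈ 5.437 → fails
(3, 7): LHS = e^10 ≈ 22026.5, RHS = e^3 + e^7 ≈ 1117 → fails
(4, 5): LHS = e^9 ≈ 8103, RHS = e^4 + e^5 ≈ 203 → fails
(4, 6): LHS = e^10 ≈ 22026.5, RHS = e^4 + e^6 ≈ 458 → fails
(6, 1): LHS = e^7 ≈ 1097, RHS = e + e^6 ≈ 406.1 → fails

No pair satisfies the claim.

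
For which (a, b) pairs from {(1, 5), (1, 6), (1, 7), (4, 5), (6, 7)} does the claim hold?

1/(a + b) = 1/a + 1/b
None

Testing each pair:
(1, 5): LHS = 1/6, RHS = 6/5 → fails
(1, 6): LHS = 1/7, RHS = 7/6 → fails
(1, 7): LHS = 1/8, RHS = 8/7 → fails
(4, 5): LHS = 1/9, RHS = 9/20 → fails
(6, 7): LHS = 1/13, RHS = 13/42 → fails

No pair satisfies the claim.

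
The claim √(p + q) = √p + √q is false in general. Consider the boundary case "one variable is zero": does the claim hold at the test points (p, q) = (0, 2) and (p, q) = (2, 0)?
Yes, holds at both test points

At (0, 2): LHS = √(2) ≈ 1.414, RHS = √(2) ≈ 1.414 → equal
At (2, 0): LHS = √(2) ≈ 1.414, RHS = √(2) ≈ 1.414 → equal

So the claim does hold at both of these boundary points, even though it is not an identity.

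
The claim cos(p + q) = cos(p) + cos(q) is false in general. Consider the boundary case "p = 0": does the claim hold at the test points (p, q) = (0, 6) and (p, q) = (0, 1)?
No, fails at both test points

At (0, 6): LHS = cos(6) ≈ 0.9602 ≠ RHS = cos(6) + 1 ≈ 1.96
At (0, 1): LHS = cos(1) ≈ 0.5403 ≠ RHS = cos(1) + 1 ≈ 1.54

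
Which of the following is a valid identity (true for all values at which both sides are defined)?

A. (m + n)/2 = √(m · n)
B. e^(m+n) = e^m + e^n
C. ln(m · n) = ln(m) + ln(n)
A: fails at (2, 4) — LHS = 3, RHS = 2·√(2) ≈ 2.828.
B: fails at (0, 1) — LHS = e ≈ 2.718, RHS = 1 + e ≈ 3.718.
C: holds — e.g. at (2, 3), both sides equal ln(6) ≈ 1.792.

Answer: C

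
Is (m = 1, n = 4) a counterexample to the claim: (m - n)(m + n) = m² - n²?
Substituting m = 1, n = 4:
LHS = (1 - 4)(1 + 4) = -15
RHS = 1² - 4² = -15

The sides agree, so this pair does not disprove the claim.

Answer: No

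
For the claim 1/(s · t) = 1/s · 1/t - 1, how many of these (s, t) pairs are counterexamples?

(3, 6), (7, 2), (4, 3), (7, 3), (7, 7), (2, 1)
6

Testing each pair:
(3, 6): LHS = 1/18, RHS = -17/18 → counterexample
(7, 2): LHS = 1/14, RHS = -13/14 → counterexample
(4, 3): LHS = 1/12, RHS = -11/12 → counterexample
(7, 3): LHS = 1/21, RHS = -20/21 → counterexample
(7, 7): LHS = 1/49, RHS = -48/49 → counterexample
(2, 1): LHS = 1/2, RHS = -1/2 → counterexample

That makes 6 counterexamples.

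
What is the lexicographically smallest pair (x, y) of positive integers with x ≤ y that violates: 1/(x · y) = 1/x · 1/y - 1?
(x, y) = (1, 1)

Substituting (1, 1) into the claim:
LHS = 1/(1 · 1) = 1
RHS = 1/1 · 1/1 - 1 = 0

Since LHS ≠ RHS, this pair disproves the claim, and no lexicographically smaller pair (x ≤ y, positive integers) does.

For instance (4, 5) is also a counterexample (LHS = 1/20, RHS = -19/20), but it's lexicographically larger.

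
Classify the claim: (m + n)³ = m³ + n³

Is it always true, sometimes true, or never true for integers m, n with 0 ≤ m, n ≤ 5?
Sometimes true

It holds at (m, n) = (0, 4) (both sides equal 64), but fails at (m, n) = (5, 1) (LHS = 216, RHS = 126).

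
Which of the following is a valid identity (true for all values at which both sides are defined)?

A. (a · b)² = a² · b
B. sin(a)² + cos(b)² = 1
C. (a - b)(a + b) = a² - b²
A: fails at (6, 7) — LHS = 1764, RHS = 252.
B: fails at (3, 4) — LHS = sin(3)² + cos(4)² ≈ 0.4472, RHS = 1.
C: holds — e.g. at (5, 5), both sides equal 0.

Answer: C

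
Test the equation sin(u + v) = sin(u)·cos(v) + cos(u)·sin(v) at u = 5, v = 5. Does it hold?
Substituting u = 5, v = 5:

LHS = sin(5 + 5) = sin(10) ≈ -0.544
RHS = sin(5)·cos(5) + cos(5)·sin(5) = 2·sin(5)·cos(5) ≈ -0.544

LHS = RHS, so the equation holds at this point.

Answer: Holds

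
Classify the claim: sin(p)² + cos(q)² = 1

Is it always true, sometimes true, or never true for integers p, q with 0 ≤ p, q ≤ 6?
It holds at (p, q) = (1, 1) (both sides equal 1), but fails at (p, q) = (2, 4) (LHS = cos(4)² + sin(2)² ≈ 1.254, RHS = 1).

Answer: Sometimes true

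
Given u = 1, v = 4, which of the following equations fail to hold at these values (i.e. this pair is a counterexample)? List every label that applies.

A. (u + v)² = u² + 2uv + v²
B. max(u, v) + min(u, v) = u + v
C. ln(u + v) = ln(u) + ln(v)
C

Evaluating each claim at the given values:
A. LHS = 25, RHS = 25 → holds here (LHS = RHS)
B. LHS = 5, RHS = 5 → holds here (LHS = RHS)
C. LHS = ln(5) ≈ 1.609, RHS = ln(4) ≈ 1.386 → fails here (LHS ≠ RHS)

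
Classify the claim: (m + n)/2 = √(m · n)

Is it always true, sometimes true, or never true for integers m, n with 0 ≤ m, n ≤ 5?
Sometimes true

It holds at (m, n) = (5, 5) (both sides equal 5), but fails at (m, n) = (4, 3) (LHS = 7/2, RHS = 2·√(3) ≈ 3.464).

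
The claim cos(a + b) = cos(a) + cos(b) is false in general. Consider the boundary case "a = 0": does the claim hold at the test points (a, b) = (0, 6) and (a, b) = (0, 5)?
At (0, 6): LHS = cos(6) ≈ 0.9602 ≠ RHS = cos(6) + 1 ≈ 1.96
At (0, 5): LHS = cos(5) ≈ 0.2837 ≠ RHS = cos(5) + 1 ≈ 1.284

Answer: No, fails at both test points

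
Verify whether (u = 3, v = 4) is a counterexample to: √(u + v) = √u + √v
Substituting u = 3, v = 4:
LHS = √(3 + 4) = √(7) ≈ 2.646
RHS = √3 + √4 = √(3) + 2 ≈ 3.732

Since LHS ≠ RHS, this pair disproves the claim.

Answer: Yes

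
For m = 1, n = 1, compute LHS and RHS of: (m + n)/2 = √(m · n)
LHS = (1 + 1)/2 = 1
RHS = √(1 · 1) = 1

LHS = RHS: the two sides agree.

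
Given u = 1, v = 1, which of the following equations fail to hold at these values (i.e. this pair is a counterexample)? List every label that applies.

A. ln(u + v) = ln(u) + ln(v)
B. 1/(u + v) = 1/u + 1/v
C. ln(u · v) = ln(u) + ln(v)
A, B

Evaluating each claim at the given values:
A. LHS = ln(2) ≈ 0.6931, RHS = 0 → fails here (LHS ≠ RHS)
B. LHS = 1/2, RHS = 2 → fails here (LHS ≠ RHS)
C. LHS = 0, RHS = 0 → holds here (LHS = RHS)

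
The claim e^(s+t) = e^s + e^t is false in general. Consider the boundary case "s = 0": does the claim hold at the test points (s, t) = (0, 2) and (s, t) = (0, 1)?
No, fails at both test points

At (0, 2): LHS = e^2 ≈ 7.389 ≠ RHS = 1 + e^2 ≈ 8.389
At (0, 1): LHS = e ≈ 2.718 ≠ RHS = 1 + e ≈ 3.718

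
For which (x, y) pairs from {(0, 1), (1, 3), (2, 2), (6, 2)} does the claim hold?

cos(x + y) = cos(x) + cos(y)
Testing each pair:
(0, 1): LHS = cos(1) ≈ 0.5403, RHS = cos(1) + 1 ≈ 1.54 → fails
(1, 3): LHS = cos(4) ≈ -0.6536, RHS = cos(3) + cos(1) ≈ -0.4497 → fails
(2, 2): LHS = cos(4) ≈ -0.6536, RHS = 2·cos(2) ≈ -0.8323 → fails
(6, 2): LHS = cos(8) ≈ -0.1455, RHS = cos(2) + cos(6) ≈ 0.544 → fails

No pair satisfies the claim.

Answer: None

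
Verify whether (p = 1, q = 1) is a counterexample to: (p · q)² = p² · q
Substituting p = 1, q = 1:
LHS = (1 · 1)² = 1
RHS = 1² · 1 = 1

The sides agree, so this pair does not disprove the claim.

Answer: No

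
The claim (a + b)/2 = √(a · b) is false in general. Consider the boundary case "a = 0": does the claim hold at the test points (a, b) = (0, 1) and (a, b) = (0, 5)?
At (0, 1): LHS = 1/2 ≠ RHS = 0
At (0, 5): LHS = 5/2 ≠ RHS = 0

Answer: No, fails at both test points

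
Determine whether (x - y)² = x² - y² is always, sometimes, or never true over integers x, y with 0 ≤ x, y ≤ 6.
Sometimes true

It holds at (x, y) = (0, 0) (both sides equal 0), but fails at (x, y) = (6, 3) (LHS = 9, RHS = 27).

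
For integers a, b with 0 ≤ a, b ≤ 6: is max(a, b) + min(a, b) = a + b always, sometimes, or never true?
Always true

The identity holds for every pair in the range. For instance at (a, b) = (2, 4): both sides equal 6.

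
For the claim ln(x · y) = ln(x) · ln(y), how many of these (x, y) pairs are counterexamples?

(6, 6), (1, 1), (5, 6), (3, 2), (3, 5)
Testing each pair:
(6, 6): LHS = ln(36) ≈ 3.584, RHS = ln(6)² ≈ 3.21 → counterexample
(1, 1): LHS = 0, RHS = 0 → satisfies claim
(5, 6): LHS = ln(30) ≈ 3.401, RHS = ln(5)·ln(6) ≈ 2.884 → counterexample
(3, 2): LHS = ln(6) ≈ 1.792, RHS = ln(2)·ln(3) ≈ 0.7615 → counterexample
(3, 5): LHS = ln(15) ≈ 2.708, RHS = ln(3)·ln(5) ≈ 1.768 → counterexample

That makes 4 counterexamples.

Answer: 4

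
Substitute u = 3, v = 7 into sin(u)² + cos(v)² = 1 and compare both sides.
LHS = sin(3)² + cos(7)² ≈ 0.5883
RHS = 1

LHS ≠ RHS (they differ by about 0.4117), so the equation does not hold here.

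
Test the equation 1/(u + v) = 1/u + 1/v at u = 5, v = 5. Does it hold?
Fails

Substituting u = 5, v = 5:

LHS = 1/(5 + 5) = 1/10
RHS = 1/5 + 1/5 = 2/5

LHS ≠ RHS, so the equation does not hold at this point.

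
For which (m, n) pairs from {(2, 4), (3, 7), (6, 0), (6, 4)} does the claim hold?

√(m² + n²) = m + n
Testing each pair:
(2, 4): LHS = 2·√(5) ≈ 4.472, RHS = 6 → fails
(3, 7): LHS = √(58) ≈ 7.616, RHS = 10 → fails
(6, 0): LHS = 6, RHS = 6 → holds
(6, 4): LHS = 2·√(13) ≈ 7.211, RHS = 10 → fails

1 of 4 pairs satisfies the claim.

Answer: (6, 0)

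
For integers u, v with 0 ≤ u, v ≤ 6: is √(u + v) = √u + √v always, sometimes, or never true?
It holds at (u, v) = (2, 0) (both sides equal √(2) ≈ 1.414), but fails at (u, v) = (3, 2) (LHS = √(5) ≈ 2.236, RHS = √(2) + √(3) ≈ 3.146).

Answer: Sometimes true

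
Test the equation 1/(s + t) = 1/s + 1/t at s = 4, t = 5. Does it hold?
Substituting s = 4, t = 5:

LHS = 1/(4 + 5) = 1/9
RHS = 1/4 + 1/5 = 9/20

LHS ≠ RHS, so the equation does not hold at this point.

Answer: Fails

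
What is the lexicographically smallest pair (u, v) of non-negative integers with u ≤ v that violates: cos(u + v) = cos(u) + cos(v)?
(u, v) = (0, 0)

Substituting (0, 0) into the claim:
LHS = cos(0 + 0) = 1
RHS = cos(0) + cos(0) = 2

Since LHS ≠ RHS, this pair disproves the claim, and no lexicographically smaller pair (u ≤ v, non-negative integers) does.

For instance (0, 4) is also a counterexample (LHS = cos(4) ≈ -0.6536, RHS = cos(4) + 1 ≈ 0.3464), but it's lexicographically larger.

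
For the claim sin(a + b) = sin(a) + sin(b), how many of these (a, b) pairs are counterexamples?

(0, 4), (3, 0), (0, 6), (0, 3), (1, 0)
Testing each pair:
(0, 4): LHS = sin(4) ≈ -0.7568, RHS = sin(4) ≈ -0.7568 → satisfies claim
(3, 0): LHS = sin(3) ≈ 0.1411, RHS = sin(3) ≈ 0.1411 → satisfies claim
(0, 6): LHS = sin(6) ≈ -0.2794, RHS = sin(6) ≈ -0.2794 → satisfies claim
(0, 3): LHS = sin(3) ≈ 0.1411, RHS = sin(3) ≈ 0.1411 → satisfies claim
(1, 0): LHS = sin(1) ≈ 0.8415, RHS = sin(1) ≈ 0.8415 → satisfies claim

That makes 0 counterexamples.

Answer: 0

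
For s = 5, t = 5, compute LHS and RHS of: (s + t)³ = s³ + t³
LHS = (5 + 5)³ = 1000
RHS = 5³ + 5³ = 250

LHS ≠ RHS, so the equation does not hold here.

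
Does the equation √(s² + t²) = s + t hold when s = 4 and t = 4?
Substituting s = 4, t = 4:

LHS = √(4² + 4²) = 4·√(2) ≈ 5.657
RHS = 4 + 4 = 8

LHS ≠ RHS, so the equation does not hold at this point.

Answer: Fails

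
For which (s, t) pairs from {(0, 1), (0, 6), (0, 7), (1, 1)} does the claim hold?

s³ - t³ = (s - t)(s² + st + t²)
Testing each pair:
(0, 1): LHS = -1, RHS = -1 → holds
(0, 6): LHS = -216, RHS = -216 → holds
(0, 7): LHS = -343, RHS = -343 → holds
(1, 1): LHS = 0, RHS = 0 → holds

Every pair satisfies the claim.

Answer: All pairs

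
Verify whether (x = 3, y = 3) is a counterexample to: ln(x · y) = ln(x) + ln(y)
No

Substituting x = 3, y = 3:
LHS = ln(3 · 3) = ln(9) ≈ 2.197
RHS = ln(3) + ln(3) = 2·ln(3) ≈ 2.197

The sides agree, so this pair does not disprove the claim.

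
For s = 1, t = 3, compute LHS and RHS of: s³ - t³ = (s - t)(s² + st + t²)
LHS = 1³ - 3³ = -26
RHS = (1 - 3)(1² + 1·3 + 3²) = -26

LHS = RHS: the two sides agree.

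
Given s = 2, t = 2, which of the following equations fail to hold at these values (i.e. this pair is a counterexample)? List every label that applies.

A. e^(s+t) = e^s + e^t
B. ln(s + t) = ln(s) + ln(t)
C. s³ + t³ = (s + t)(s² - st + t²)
A

Evaluating each claim at the given values:
A. LHS = e^4 ≈ 54.6, RHS = 2·e^2 ≈ 14.78 → fails here (LHS ≠ RHS)
B. LHS = ln(4) ≈ 1.386, RHS = 2·ln(2) ≈ 1.386 → holds here (LHS = RHS)
C. LHS = 16, RHS = 16 → holds here (LHS = RHS)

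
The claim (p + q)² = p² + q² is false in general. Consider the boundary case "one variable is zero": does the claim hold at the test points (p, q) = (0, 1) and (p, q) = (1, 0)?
Yes, holds at both test points

At (0, 1): LHS = 1, RHS = 1 → equal
At (1, 0): LHS = 1, RHS = 1 → equal

So the claim does hold at both of these boundary points, even though it is not an identity.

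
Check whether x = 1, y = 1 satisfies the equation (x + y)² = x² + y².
Substituting x = 1, y = 1:

LHS = (1 + 1)² = 4
RHS = 1² + 1² = 2

LHS ≠ RHS, so the equation does not hold at this point.

Answer: Fails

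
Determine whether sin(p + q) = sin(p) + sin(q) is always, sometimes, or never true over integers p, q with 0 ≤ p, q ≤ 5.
Sometimes true

It holds at (p, q) = (0, 4) (both sides equal sin(4) ≈ -0.7568), but fails at (p, q) = (1, 5) (LHS = sin(6) ≈ -0.2794, RHS = sin(5) + sin(1) ≈ -0.1175).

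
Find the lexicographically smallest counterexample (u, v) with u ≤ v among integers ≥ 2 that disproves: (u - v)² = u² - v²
(u, v) = (2, 3)

At (2, 2): both sides equal 0, so it holds there.

Substituting (2, 3) into the claim:
LHS = (2 - 3)² = 1
RHS = 2² - 3² = -5

Since LHS ≠ RHS, this pair disproves the claim, and no lexicographically smaller pair (u ≤ v, integers ≥ 2) does.

For instance (3, 9) is also a counterexample (LHS = 36, RHS = -72), but it's lexicographically larger.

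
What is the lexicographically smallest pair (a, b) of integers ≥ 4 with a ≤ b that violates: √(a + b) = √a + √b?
Substituting (4, 4) into the claim:
LHS = √(4 + 4) = 2·√(2) ≈ 2.828
RHS = √4 + √4 = 4

Since LHS ≠ RHS, this pair disproves the claim, and no lexicographically smaller pair (a ≤ b, integers ≥ 4) does.

For instance (7, 10) is also a counterexample (LHS = √(17) ≈ 4.123, RHS = √(7) + √(10) ≈ 5.808), but it's lexicographically larger.

Answer: (a, b) = (4, 4)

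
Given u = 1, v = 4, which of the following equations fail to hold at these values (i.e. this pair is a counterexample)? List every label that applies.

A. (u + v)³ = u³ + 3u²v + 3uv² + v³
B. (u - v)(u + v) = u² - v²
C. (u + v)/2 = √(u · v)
C

Evaluating each claim at the given values:
A. LHS = 125, RHS = 125 → holds here (LHS = RHS)
B. LHS = -15, RHS = -15 → holds here (LHS = RHS)
C. LHS = 5/2, RHS = 2 → fails here (LHS ≠ RHS)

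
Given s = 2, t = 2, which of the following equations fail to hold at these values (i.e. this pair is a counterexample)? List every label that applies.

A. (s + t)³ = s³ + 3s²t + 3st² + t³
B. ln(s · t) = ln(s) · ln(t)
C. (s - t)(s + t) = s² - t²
Evaluating each claim at the given values:
A. LHS = 64, RHS = 64 → holds here (LHS = RHS)
B. LHS = ln(4) ≈ 1.386, RHS = ln(2)² ≈ 0.4805 → fails here (LHS ≠ RHS)
C. LHS = 0, RHS = 0 → holds here (LHS = RHS)

Answer: B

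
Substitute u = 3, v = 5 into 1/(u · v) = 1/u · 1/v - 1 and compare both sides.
LHS = 1/(3 · 5) = 1/15
RHS = 1/3 · 1/5 - 1 = -14/15

LHS ≠ RHS, so the equation does not hold here.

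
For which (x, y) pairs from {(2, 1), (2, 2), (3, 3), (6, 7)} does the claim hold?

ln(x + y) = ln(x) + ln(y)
Testing each pair:
(2, 1): LHS = ln(3) ≈ 1.099, RHS = ln(2) ≈ 0.6931 → fails
(2, 2): LHS = ln(4) ≈ 1.386, RHS = 2·ln(2) ≈ 1.386 → holds
(3, 3): LHS = ln(6) ≈ 1.792, RHS = 2·ln(3) ≈ 2.197 → fails
(6, 7): LHS = ln(13) ≈ 2.565, RHS = ln(6) + ln(7) ≈ 3.738 → fails

1 of 4 pairs satisfies the claim.

Answer: (2, 2)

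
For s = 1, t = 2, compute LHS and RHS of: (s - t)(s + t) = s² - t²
LHS = (1 - 2)(1 + 2) = -3
RHS = 1² - 2² = -3

LHS = RHS: the two sides agree.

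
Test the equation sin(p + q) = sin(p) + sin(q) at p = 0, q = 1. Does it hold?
Substituting p = 0, q = 1:

LHS = sin(0 + 1) = sin(1) ≈ 0.8415
RHS = sin(0) + sin(1) = sin(1) ≈ 0.8415

LHS = RHS, so the equation holds at this point.

Answer: Holds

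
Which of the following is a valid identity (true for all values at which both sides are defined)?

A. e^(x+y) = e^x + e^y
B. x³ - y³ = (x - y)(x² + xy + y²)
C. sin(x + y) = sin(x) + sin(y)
B

A: fails at (4, 4) — LHS = e^8 ≈ 2981, RHS = 2·e^4 ≈ 109.2.
B: holds — e.g. at (0, 1), both sides equal -1.
C: fails at (5, 8) — LHS = sin(13) ≈ 0.4202, RHS = sin(5) + sin(8) ≈ 0.03043.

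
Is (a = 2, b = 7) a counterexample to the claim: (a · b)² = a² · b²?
Substituting a = 2, b = 7:
LHS = (2 · 7)² = 196
RHS = 2² · 7² = 196

The sides agree, so this pair does not disprove the claim.

Answer: No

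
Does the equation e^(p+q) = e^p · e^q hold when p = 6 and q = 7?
Holds

Substituting p = 6, q = 7:

LHS = e^(6+7) = e^13 ≈ 442413.4
RHS = e^6 · e^7 = e^13 ≈ 442413.4

LHS = RHS, so the equation holds at this point.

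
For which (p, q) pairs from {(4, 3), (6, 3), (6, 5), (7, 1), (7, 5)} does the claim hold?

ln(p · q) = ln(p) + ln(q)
All pairs

Testing each pair:
(4, 3): LHS = ln(12) ≈ 2.485, RHS = ln(3) + ln(4) ≈ 2.485 → holds
(6, 3): LHS = ln(18) ≈ 2.89, RHS = ln(3) + ln(6) ≈ 2.89 → holds
(6, 5): LHS = ln(30) ≈ 3.401, RHS = ln(5) + ln(6) ≈ 3.401 → holds
(7, 1): LHS = ln(7) ≈ 1.946, RHS = ln(7) ≈ 1.946 → holds
(7, 5): LHS = ln(35) ≈ 3.555, RHS = ln(5) + ln(7) ≈ 3.555 → holds

Every pair satisfies the claim.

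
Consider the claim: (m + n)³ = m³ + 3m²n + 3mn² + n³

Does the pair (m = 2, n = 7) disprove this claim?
Substituting m = 2, n = 7:
LHS = (2 + 7)³ = 729
RHS = 2³ + 3·2²·7 + 3·2·7² + 7³ = 729

The sides agree, so this pair does not disprove the claim.

Answer: No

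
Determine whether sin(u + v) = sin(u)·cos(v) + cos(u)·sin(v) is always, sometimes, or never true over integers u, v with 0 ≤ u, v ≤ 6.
The identity holds for every pair in the range. For instance at (u, v) = (0, 2): both sides equal sin(2) ≈ 0.9093.

Answer: Always true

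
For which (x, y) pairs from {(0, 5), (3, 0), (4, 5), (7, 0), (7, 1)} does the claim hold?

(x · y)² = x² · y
Testing each pair:
(0, 5): LHS = 0, RHS = 0 → holds
(3, 0): LHS = 0, RHS = 0 → holds
(4, 5): LHS = 400, RHS = 80 → fails
(7, 0): LHS = 0, RHS = 0 → holds
(7, 1): LHS = 49, RHS = 49 → holds

4 of 5 pairs satisfy the claim.

Answer: (0, 5), (3, 0), (7, 0), (7, 1)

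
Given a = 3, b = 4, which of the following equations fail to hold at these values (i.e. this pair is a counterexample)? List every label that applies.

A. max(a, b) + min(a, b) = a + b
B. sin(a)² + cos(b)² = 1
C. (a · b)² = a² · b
Evaluating each claim at the given values:
A. LHS = 7, RHS = 7 → holds here (LHS = RHS)
B. LHS = sin(3)² + cos(4)² ≈ 0.4472, RHS = 1 → fails here (LHS ≠ RHS)
C. LHS = 144, RHS = 36 → fails here (LHS ≠ RHS)

Answer: B, C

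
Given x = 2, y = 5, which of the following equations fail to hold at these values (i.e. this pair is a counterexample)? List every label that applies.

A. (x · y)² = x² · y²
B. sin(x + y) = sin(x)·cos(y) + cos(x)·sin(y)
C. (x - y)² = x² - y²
Evaluating each claim at the given values:
A. LHS = 100, RHS = 100 → holds here (LHS = RHS)
B. LHS = sin(7) ≈ 0.657, RHS = sin(2)·cos(5) + sin(5)·cos(2) ≈ 0.657 → holds here (LHS = RHS)
C. LHS = 9, RHS = -21 → fails here (LHS ≠ RHS)

Answer: C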